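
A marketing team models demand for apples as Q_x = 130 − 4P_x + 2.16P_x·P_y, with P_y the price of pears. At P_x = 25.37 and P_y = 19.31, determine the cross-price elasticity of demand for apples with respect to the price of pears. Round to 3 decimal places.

0.974

At P_x = 25.37 and P_y = 19.31: Q_x = 1086.693.
∂Q_x/∂P_y = 2.16P_x = 2.16(25.37) = 54.7992.
ε = (∂Q_x/∂P_y)(P_y/Q_x) = 54.7992 × (19.31/1086.693) ≈ 0.974.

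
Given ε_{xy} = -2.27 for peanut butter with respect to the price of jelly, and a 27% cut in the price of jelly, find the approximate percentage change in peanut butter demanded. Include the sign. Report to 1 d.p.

61.3%

%ΔQ ≈ ε × %ΔP of jelly = -2.27 × (-27%) = 61.3%.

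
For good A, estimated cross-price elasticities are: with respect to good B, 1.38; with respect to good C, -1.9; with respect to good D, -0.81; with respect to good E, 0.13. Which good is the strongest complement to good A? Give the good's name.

good C

Complements have ε < 0. The most negative value is -1.9 (good C).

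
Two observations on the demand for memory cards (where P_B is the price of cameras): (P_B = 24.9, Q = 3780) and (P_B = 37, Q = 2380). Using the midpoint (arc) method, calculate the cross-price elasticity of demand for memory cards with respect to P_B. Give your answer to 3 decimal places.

-1.163

ΔQ_A = 2380 − 3780 = -1400; ΔP_B = 37 − 24.9 = 12.1.
Midpoints: Q̄_A = 3080.0, P̄_B = 30.95.
ε = (ΔQ_A/Q̄_A)/(ΔP_B/P̄_B) = (-1400/3080.0)/(12.1/30.95) ≈ -1.163.
ε < 0: memory cards and cameras are complements.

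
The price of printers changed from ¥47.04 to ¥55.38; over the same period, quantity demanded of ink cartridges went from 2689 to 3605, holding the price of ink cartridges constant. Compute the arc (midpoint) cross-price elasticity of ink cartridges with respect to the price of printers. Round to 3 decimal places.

1.787

ΔQ_A = 3605 − 2689 = 916; ΔP_B = 55.38 − 47.04 = 8.34.
Midpoints: Q̄_A = 3147.0, P̄_B = 51.21.
ε = (ΔQ_A/Q̄_A)/(ΔP_B/P̄_B) = (916/3147.0)/(8.34/51.21) ≈ 1.787.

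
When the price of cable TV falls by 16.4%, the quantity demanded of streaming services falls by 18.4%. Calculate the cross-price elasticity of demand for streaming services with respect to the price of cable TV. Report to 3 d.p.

ε = (%ΔQ of streaming services) / (%ΔP of cable TV) = (-18.4%) / (-16.4%) ≈ 1.122.

1.122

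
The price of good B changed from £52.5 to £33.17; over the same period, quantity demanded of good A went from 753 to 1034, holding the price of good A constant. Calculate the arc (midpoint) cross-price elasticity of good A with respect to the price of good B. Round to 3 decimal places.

-0.697

ΔQ_A = 1034 − 753 = 281; ΔP_B = 33.17 − 52.5 = -19.33.
Midpoints: Q̄_A = 893.5, P̄_B = 42.84.
ε = (ΔQ_A/Q̄_A)/(ΔP_B/P̄_B) = (281/893.5)/(-19.33/42.84) ≈ -0.697.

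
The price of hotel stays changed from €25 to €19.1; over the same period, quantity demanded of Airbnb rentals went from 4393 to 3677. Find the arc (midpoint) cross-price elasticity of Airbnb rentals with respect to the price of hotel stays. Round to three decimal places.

0.663

ΔQ_A = 3677 − 4393 = -716; ΔP_B = 19.1 − 25 = -5.9.
Midpoints: Q̄_A = 4035.0, P̄_B = 22.05.
ε = (ΔQ_A/Q̄_A)/(ΔP_B/P̄_B) = (-716/4035.0)/(-5.9/22.05) ≈ 0.663.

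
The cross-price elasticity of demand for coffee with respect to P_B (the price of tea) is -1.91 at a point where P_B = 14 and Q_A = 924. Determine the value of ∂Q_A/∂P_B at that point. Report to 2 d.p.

ε = (∂Q_A/∂P_B)·(P_B/Q_A) ⇒ ∂Q_A/∂P_B = ε·Q_A/P_B = -1.91 × 924/14 ≈ -126.06.

-126.06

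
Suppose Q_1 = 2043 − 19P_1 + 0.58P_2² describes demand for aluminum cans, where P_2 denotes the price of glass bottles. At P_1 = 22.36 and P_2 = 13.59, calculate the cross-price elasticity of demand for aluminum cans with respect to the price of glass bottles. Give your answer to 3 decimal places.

0.124

At P_1 = 22.36 and P_2 = 13.59: Q_1 = 1725.279.
∂Q_1/∂P_2 = 1.16P_2 = 1.16(13.59) = 15.7644.
ε = (∂Q_1/∂P_2)(P_2/Q_1) = 15.7644 × (13.59/1725.279) ≈ 0.124.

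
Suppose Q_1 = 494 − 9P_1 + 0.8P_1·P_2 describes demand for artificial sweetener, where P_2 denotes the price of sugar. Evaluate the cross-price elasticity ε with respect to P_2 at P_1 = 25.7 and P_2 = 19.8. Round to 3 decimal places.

0.608

At P_1 = 25.7 and P_2 = 19.8: Q_1 = 669.788.
∂Q_1/∂P_2 = 0.8P_1 = 0.8(25.7) = 20.5600.
ε = (∂Q_1/∂P_2)(P_2/Q_1) = 20.5600 × (19.8/669.788) ≈ 0.608.
ε > 0: substitutes.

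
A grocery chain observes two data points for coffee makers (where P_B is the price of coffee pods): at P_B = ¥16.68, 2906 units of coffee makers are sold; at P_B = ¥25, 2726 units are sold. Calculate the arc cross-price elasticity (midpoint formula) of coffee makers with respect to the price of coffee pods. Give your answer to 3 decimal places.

-0.160

ΔQ_A = 2726 − 2906 = -180; ΔP_B = 25 − 16.68 = 8.32.
Midpoints: Q̄_A = 2816.0, P̄_B = 20.84.
ε = (ΔQ_A/Q̄_A)/(ΔP_B/P̄_B) = (-180/2816.0)/(8.32/20.84) ≈ -0.160.
ε < 0: coffee makers and coffee pods are complements.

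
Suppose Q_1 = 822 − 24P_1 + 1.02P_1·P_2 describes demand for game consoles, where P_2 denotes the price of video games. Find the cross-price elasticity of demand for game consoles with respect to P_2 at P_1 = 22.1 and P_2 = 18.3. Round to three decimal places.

0.586

At P_1 = 22.1 and P_2 = 18.3: Q_1 = 704.119.
∂Q_1/∂P_2 = 1.02P_1 = 1.02(22.1) = 22.5420.
ε = (∂Q_1/∂P_2)(P_2/Q_1) = 22.5420 × (18.3/704.119) ≈ 0.586.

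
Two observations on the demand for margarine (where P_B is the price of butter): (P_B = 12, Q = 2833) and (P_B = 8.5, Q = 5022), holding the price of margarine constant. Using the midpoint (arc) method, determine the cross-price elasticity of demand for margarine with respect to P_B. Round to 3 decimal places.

ΔQ_A = 5022 − 2833 = 2189; ΔP_B = 8.5 − 12 = -3.5.
Midpoints: Q̄_A = 3927.5, P̄_B = 10.25.
ε = (ΔQ_A/Q̄_A)/(ΔP_B/P̄_B) = (2189/3927.5)/(-3.5/10.25) ≈ -1.632.

-1.632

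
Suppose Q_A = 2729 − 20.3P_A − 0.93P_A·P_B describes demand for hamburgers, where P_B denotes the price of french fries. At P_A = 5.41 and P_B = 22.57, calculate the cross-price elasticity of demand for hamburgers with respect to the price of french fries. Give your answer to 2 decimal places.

At P_A = 5.41 and P_B = 22.57: Q_A = 2505.621.
∂Q_A/∂P_B = -0.93P_A = -0.93(5.41) = -5.0313.
ε = (∂Q_A/∂P_B)(P_B/Q_A) = -5.0313 × (22.57/2505.621) ≈ -0.05.

-0.05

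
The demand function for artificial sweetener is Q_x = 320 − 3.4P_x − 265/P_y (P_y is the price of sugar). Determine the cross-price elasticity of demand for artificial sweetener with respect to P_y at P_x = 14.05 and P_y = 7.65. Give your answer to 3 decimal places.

At P_x = 14.05 and P_y = 7.65: Q_x = 237.589.
∂Q_x/∂P_y = 265/P_y² = 4.5282.
ε = (∂Q_x/∂P_y)(P_y/Q_x) = 4.5282 × (7.65/237.589) ≈ 0.146.

0.146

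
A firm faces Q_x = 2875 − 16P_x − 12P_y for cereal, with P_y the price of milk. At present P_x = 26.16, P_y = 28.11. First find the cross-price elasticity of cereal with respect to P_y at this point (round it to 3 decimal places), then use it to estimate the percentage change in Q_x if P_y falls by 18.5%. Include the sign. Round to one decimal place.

At P_x = 26.16, P_y = 28.11: Q_x = 2119.12.
∂Q_x/∂P_y = -12.
ε = (∂Q_x/∂P_y)(P_y/Q_x) = -12.0000 × 28.11/2119.12 ≈ -0.159.
%ΔQ_x ≈ ε × %ΔP_y = -0.159 × (-18.5%) = 2.9%.

2.9%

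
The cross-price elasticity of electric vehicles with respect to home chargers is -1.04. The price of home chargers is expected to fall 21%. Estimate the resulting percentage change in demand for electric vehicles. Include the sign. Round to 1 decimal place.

%ΔQ ≈ ε × %ΔP of home chargers = -1.04 × (-21%) = 21.8%.

21.8%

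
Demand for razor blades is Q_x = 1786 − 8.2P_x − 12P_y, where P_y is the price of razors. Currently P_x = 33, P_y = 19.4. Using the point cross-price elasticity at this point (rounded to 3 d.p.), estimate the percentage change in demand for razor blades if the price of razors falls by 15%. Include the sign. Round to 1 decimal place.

2.7%

At P_x = 33, P_y = 19.4: Q_x = 1282.6.
∂Q_x/∂P_y = -12.
ε = (∂Q_x/∂P_y)(P_y/Q_x) = -12.0000 × 19.4/1282.6 ≈ -0.182.
%ΔQ_x ≈ ε × %ΔP_y = -0.182 × (-15%) = 2.7%.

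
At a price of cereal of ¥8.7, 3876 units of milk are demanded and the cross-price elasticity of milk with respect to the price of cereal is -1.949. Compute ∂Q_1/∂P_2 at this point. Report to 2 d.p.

ε = (∂Q_1/∂P_2)·(P_2/Q_1) ⇒ ∂Q_1/∂P_2 = ε·Q_1/P_2 = -1.949 × 3876/8.7 ≈ -868.31.

-868.31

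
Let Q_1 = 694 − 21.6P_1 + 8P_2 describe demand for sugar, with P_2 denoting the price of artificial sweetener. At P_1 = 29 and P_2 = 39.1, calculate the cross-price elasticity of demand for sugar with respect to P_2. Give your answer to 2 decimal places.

At P_1 = 29 and P_2 = 39.1: Q_1 = 380.4.
∂Q_1/∂P_2 = 8.
ε = (∂Q_1/∂P_2)(P_2/Q_1) = 8 × (39.1/380.4) ≈ 0.82.
Since ε > 0, sugar and artificial sweetener are substitutes.

0.82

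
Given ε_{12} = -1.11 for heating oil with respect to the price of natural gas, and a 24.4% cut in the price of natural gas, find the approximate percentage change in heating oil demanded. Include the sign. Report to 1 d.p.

%ΔQ ≈ ε × %ΔP of natural gas = -1.11 × (-24.4%) = 27.1%.
Demand for heating oil rises by about 27.1%.

27.1%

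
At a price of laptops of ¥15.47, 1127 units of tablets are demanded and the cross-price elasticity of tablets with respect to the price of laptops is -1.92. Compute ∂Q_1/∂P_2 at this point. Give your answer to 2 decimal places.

ε = (∂Q_1/∂P_2)·(P_2/Q_1) ⇒ ∂Q_1/∂P_2 = ε·Q_1/P_2 = -1.92 × 1127/15.47 ≈ -139.87.

-139.87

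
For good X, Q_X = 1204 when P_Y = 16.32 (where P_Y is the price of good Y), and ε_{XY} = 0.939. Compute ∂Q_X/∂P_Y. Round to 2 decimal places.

69.27

ε = (∂Q_X/∂P_Y)·(P_Y/Q_X) ⇒ ∂Q_X/∂P_Y = ε·Q_X/P_Y = 0.939 × 1204/16.32 ≈ 69.27.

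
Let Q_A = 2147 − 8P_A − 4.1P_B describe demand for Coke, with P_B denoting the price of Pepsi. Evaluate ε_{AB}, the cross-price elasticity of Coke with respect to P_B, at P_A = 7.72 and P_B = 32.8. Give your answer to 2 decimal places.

-0.07

At P_A = 7.72 and P_B = 32.8: Q_A = 1950.76.
∂Q_A/∂P_B = -4.1.
ε = (∂Q_A/∂P_B)(P_B/Q_A) = -4.1 × (32.8/1950.76) ≈ -0.07.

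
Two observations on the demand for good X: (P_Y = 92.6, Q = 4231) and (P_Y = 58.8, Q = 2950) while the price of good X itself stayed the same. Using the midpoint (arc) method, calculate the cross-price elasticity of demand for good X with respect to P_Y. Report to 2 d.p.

0.80

ΔQ_X = 2950 − 4231 = -1281; ΔP_Y = 58.8 − 92.6 = -33.8.
Midpoints: Q̄_X = 3590.5, P̄_Y = 75.70.
ε = (ΔQ_X/Q̄_X)/(ΔP_Y/P̄_Y) = (-1281/3590.5)/(-33.8/75.70) ≈ 0.80.
ε > 0: good X and good Y are substitutes.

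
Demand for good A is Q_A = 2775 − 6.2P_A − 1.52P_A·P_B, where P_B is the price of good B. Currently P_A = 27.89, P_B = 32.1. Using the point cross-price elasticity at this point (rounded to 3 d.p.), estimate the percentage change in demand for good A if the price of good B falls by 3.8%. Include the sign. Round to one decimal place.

4.2%

At P_A = 27.89, P_B = 32.1: Q_A = 1241.273.
∂Q_A/∂P_B = -1.52P_A = -42.3928.
ε = (∂Q_A/∂P_B)(P_B/Q_A) = -42.3928 × 32.1/1241.273 ≈ -1.096.
%ΔQ_A ≈ ε × %ΔP_B = -1.096 × (-3.8%) = 4.2%.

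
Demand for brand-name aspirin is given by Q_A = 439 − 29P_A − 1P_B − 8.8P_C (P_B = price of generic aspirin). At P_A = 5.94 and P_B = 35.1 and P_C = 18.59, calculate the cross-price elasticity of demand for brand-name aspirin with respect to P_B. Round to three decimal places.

At P_A = 5.94 and P_B = 35.1 and P_C = 18.59: Q_A = 68.048.
∂Q_A/∂P_B = -1.
ε = (∂Q_A/∂P_B)(P_B/Q_A) = -1 × (35.1/68.048) ≈ -0.516.

-0.516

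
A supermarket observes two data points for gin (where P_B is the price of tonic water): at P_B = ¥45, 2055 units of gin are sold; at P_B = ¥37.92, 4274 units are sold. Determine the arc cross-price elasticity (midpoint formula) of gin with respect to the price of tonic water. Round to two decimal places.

-4.11

ΔQ_A = 4274 − 2055 = 2219; ΔP_B = 37.92 − 45 = -7.08.
Midpoints: Q̄_A = 3164.5, P̄_B = 41.46.
ε = (ΔQ_A/Q̄_A)/(ΔP_B/P̄_B) = (2219/3164.5)/(-7.08/41.46) ≈ -4.11.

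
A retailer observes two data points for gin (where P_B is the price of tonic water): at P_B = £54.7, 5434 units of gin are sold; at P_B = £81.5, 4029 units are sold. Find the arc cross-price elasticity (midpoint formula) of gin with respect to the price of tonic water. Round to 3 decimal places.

ΔQ_A = 4029 − 5434 = -1405; ΔP_B = 81.5 − 54.7 = 26.8.
Midpoints: Q̄_A = 4731.5, P̄_B = 68.10.
ε = (ΔQ_A/Q̄_A)/(ΔP_B/P̄_B) = (-1405/4731.5)/(26.8/68.10) ≈ -0.755.

-0.755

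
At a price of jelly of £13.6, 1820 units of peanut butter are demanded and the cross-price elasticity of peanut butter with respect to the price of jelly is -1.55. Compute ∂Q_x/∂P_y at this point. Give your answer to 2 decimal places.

ε = (∂Q_x/∂P_y)·(P_y/Q_x) ⇒ ∂Q_x/∂P_y = ε·Q_x/P_y = -1.55 × 1820/13.6 ≈ -207.43.

-207.43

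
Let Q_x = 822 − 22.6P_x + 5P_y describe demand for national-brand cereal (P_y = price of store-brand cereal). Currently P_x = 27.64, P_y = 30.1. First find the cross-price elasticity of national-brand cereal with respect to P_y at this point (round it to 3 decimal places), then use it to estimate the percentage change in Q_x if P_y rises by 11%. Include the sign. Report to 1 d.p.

4.8%

At P_x = 27.64, P_y = 30.1: Q_x = 347.836.
∂Q_x/∂P_y = 5.
ε = (∂Q_x/∂P_y)(P_y/Q_x) = 5.0000 × 30.1/347.836 ≈ 0.433.
%ΔQ_x ≈ ε × %ΔP_y = 0.433 × (11%) = 4.8%.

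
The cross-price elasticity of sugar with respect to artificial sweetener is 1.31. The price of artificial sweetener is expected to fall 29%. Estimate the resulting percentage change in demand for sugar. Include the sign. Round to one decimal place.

-38.0%

%ΔQ ≈ ε × %ΔP of artificial sweetener = 1.31 × (-29%) = -38.0%.
Demand for sugar falls by about 38.0%.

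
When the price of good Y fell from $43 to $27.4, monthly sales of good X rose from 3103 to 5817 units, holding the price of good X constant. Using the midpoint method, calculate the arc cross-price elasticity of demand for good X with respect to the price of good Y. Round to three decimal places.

ΔQ_X = 5817 − 3103 = 2714; ΔP_Y = 27.4 − 43 = -15.6.
Midpoints: Q̄_X = 4460.0, P̄_Y = 35.20.
ε = (ΔQ_X/Q̄_X)/(ΔP_Y/P̄_Y) = (2714/4460.0)/(-15.6/35.20) ≈ -1.373.

-1.373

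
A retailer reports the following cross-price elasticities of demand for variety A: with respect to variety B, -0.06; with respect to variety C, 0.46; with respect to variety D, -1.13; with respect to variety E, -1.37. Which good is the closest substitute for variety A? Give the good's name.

variety C

Substitutes have ε > 0. Among the positive values, 0.46 (variety C) is largest.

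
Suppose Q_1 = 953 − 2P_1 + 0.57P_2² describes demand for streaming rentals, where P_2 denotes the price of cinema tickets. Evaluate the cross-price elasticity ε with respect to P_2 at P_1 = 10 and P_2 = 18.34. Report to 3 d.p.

0.341

At P_1 = 10 and P_2 = 18.34: Q_1 = 1124.723.
∂Q_1/∂P_2 = 1.14P_2 = 1.14(18.34) = 20.9076.
ε = (∂Q_1/∂P_2)(P_2/Q_1) = 20.9076 × (18.34/1124.723) ≈ 0.341.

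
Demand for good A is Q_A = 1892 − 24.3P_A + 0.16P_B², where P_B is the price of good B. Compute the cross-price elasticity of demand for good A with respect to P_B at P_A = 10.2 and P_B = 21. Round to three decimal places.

At P_A = 10.2 and P_B = 21: Q_A = 1714.7.
∂Q_A/∂P_B = 0.32P_B = 0.32(21) = 6.7200.
ε = (∂Q_A/∂P_B)(P_B/Q_A) = 6.7200 × (21/1714.7) ≈ 0.082.
ε > 0: substitutes.

0.082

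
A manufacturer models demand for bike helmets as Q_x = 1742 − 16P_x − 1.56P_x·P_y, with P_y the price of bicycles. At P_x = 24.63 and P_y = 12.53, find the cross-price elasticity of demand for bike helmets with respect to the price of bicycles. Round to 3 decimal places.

-0.556

At P_x = 24.63 and P_y = 12.53: Q_x = 866.482.
∂Q_x/∂P_y = -1.56P_x = -1.56(24.63) = -38.4228.
ε = (∂Q_x/∂P_y)(P_y/Q_x) = -38.4228 × (12.53/866.482) ≈ -0.556.
ε < 0: complements.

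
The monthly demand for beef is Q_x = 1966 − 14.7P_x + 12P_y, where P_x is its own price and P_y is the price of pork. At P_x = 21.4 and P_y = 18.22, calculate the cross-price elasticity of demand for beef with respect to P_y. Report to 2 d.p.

0.12

At P_x = 21.4 and P_y = 18.22: Q_x = 1870.06.
∂Q_x/∂P_y = 12.
ε = (∂Q_x/∂P_y)(P_y/Q_x) = 12 × (18.22/1870.06) ≈ 0.12.
Since ε > 0, beef and pork are substitutes.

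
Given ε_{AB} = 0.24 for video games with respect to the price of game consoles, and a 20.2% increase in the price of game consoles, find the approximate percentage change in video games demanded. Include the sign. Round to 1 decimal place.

%ΔQ ≈ ε × %ΔP of game consoles = 0.24 × (20.2%) = 4.8%.

4.8%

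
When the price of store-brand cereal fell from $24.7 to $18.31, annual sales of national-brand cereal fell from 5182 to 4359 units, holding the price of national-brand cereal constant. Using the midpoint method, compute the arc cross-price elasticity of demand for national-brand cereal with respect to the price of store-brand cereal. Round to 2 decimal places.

ΔQ_A = 4359 − 5182 = -823; ΔP_B = 18.31 − 24.7 = -6.39.
Midpoints: Q̄_A = 4770.5, P̄_B = 21.50.
ε = (ΔQ_A/Q̄_A)/(ΔP_B/P̄_B) = (-823/4770.5)/(-6.39/21.50) ≈ 0.58.

0.58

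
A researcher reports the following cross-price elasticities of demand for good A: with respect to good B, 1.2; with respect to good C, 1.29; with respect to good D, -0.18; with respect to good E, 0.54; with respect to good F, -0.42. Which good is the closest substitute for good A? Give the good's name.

Substitutes have ε > 0. Among the positive values, 1.29 (good C) is largest.

good C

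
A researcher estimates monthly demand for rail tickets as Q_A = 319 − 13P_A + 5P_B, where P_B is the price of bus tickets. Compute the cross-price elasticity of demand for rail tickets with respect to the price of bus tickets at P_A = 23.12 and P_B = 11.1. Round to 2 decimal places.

0.75

At P_A = 23.12 and P_B = 11.1: Q_A = 73.94.
∂Q_A/∂P_B = 5.
ε = (∂Q_A/∂P_B)(P_B/Q_A) = 5 × (11.1/73.94) ≈ 0.75.
Since ε > 0, rail tickets and bus tickets are substitutes.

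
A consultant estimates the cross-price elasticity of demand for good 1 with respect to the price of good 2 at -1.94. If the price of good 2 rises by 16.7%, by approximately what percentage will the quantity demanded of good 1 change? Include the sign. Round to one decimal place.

%ΔQ ≈ ε × %ΔP of good 2 = -1.94 × (16.7%) = -32.4%.

-32.4%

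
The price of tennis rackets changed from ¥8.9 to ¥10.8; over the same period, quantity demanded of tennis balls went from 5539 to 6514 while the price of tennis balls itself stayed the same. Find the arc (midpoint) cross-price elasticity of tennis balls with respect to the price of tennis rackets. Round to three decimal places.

0.839

ΔQ_A = 6514 − 5539 = 975; ΔP_B = 10.8 − 8.9 = 1.9.
Midpoints: Q̄_A = 6026.5, P̄_B = 9.85.
ε = (ΔQ_A/Q̄_A)/(ΔP_B/P̄_B) = (975/6026.5)/(1.9/9.85) ≈ 0.839.
ε > 0: tennis balls and tennis rackets are substitutes.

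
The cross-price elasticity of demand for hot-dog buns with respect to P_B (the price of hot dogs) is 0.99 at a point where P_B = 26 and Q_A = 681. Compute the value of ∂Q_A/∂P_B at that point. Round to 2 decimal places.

ε = (∂Q_A/∂P_B)·(P_B/Q_A) ⇒ ∂Q_A/∂P_B = ε·Q_A/P_B = 0.99 × 681/26 ≈ 25.93.

25.93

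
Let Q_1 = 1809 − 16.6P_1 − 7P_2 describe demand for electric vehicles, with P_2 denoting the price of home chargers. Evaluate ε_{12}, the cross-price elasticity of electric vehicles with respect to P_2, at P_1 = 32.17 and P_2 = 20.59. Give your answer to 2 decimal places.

-0.13

At P_1 = 32.17 and P_2 = 20.59: Q_1 = 1130.848.
∂Q_1/∂P_2 = -7.
ε = (∂Q_1/∂P_2)(P_2/Q_1) = -7 × (20.59/1130.848) ≈ -0.13.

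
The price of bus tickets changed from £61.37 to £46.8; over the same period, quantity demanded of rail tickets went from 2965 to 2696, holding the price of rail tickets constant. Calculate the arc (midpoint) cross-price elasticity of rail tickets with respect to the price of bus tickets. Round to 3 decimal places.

ΔQ_A = 2696 − 2965 = -269; ΔP_B = 46.8 − 61.37 = -14.57.
Midpoints: Q̄_A = 2830.5, P̄_B = 54.08.
ε = (ΔQ_A/Q̄_A)/(ΔP_B/P̄_B) = (-269/2830.5)/(-14.57/54.08) ≈ 0.353.
ε > 0: rail tickets and bus tickets are substitutes.

0.353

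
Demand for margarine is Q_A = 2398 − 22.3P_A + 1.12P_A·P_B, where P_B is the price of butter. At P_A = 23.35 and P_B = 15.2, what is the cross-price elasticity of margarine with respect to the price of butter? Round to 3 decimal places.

0.175

At P_A = 23.35 and P_B = 15.2: Q_A = 2274.805.
∂Q_A/∂P_B = 1.12P_A = 1.12(23.35) = 26.1520.
ε = (∂Q_A/∂P_B)(P_B/Q_A) = 26.1520 × (15.2/2274.805) ≈ 0.175.
ε > 0: substitutes.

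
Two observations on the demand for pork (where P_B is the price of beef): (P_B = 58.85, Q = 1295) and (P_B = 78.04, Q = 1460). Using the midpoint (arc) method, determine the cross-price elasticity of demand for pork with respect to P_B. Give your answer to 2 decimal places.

ΔQ_A = 1460 − 1295 = 165; ΔP_B = 78.04 − 58.85 = 19.19.
Midpoints: Q̄_A = 1377.5, P̄_B = 68.45.
ε = (ΔQ_A/Q̄_A)/(ΔP_B/P̄_B) = (165/1377.5)/(19.19/68.45) ≈ 0.43.

0.43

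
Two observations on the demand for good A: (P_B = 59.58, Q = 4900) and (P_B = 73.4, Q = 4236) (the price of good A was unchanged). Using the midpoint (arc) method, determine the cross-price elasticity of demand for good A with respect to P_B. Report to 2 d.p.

ΔQ_A = 4236 − 4900 = -664; ΔP_B = 73.4 − 59.58 = 13.82.
Midpoints: Q̄_A = 4568.0, P̄_B = 66.49.
ε = (ΔQ_A/Q̄_A)/(ΔP_B/P̄_B) = (-664/4568.0)/(13.82/66.49) ≈ -0.70.

-0.70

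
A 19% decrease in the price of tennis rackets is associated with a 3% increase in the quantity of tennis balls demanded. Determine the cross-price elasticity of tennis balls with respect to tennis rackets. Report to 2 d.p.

ε = (%ΔQ of tennis balls) / (%ΔP of tennis rackets) = (3%) / (-19%) ≈ -0.16.
Negative cross-price elasticity: complements.

-0.16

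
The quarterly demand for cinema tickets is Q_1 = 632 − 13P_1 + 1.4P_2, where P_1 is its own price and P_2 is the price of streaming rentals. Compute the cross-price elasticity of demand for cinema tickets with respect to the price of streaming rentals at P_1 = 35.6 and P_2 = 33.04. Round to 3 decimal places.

At P_1 = 35.6 and P_2 = 33.04: Q_1 = 215.456.
∂Q_1/∂P_2 = 1.4.
ε = (∂Q_1/∂P_2)(P_2/Q_1) = 1.4 × (33.04/215.456) ≈ 0.215.
Since ε > 0, cinema tickets and streaming rentals are substitutes.

0.215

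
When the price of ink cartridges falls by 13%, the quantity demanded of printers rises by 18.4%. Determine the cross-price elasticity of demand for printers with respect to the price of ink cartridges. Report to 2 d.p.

-1.42

ε = (%ΔQ of printers) / (%ΔP of ink cartridges) = (18.4%) / (-13%) ≈ -1.42.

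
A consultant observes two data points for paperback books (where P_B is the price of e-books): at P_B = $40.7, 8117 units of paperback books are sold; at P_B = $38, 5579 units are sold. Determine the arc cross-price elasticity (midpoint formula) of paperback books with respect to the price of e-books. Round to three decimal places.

ΔQ_A = 5579 − 8117 = -2538; ΔP_B = 38 − 40.7 = -2.7.
Midpoints: Q̄_A = 6848.0, P̄_B = 39.35.
ε = (ΔQ_A/Q̄_A)/(ΔP_B/P̄_B) = (-2538/6848.0)/(-2.7/39.35) ≈ 5.401.
ε > 0: paperback books and e-books are substitutes.

5.401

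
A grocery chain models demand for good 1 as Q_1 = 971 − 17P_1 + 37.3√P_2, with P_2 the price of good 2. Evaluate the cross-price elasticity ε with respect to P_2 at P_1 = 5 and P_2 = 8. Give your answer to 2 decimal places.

At P_1 = 5 and P_2 = 8: Q_1 = 991.500.
∂Q_1/∂P_2 = 37.3/(2√P_2) = 37.3/(2√8) = 6.5938.
ε = (∂Q_1/∂P_2)(P_2/Q_1) = 6.5938 × (8/991.500) ≈ 0.05.

0.05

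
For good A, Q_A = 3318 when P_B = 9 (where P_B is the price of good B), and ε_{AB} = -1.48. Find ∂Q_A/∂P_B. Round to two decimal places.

-545.63

ε = (∂Q_A/∂P_B)·(P_B/Q_A) ⇒ ∂Q_A/∂P_B = ε·Q_A/P_B = -1.48 × 3318/9 ≈ -545.63.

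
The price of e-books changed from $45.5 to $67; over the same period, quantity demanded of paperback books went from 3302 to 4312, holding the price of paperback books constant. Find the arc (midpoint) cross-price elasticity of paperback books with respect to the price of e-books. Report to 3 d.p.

0.694

ΔQ_A = 4312 − 3302 = 1010; ΔP_B = 67 − 45.5 = 21.5.
Midpoints: Q̄_A = 3807.0, P̄_B = 56.25.
ε = (ΔQ_A/Q̄_A)/(ΔP_B/P̄_B) = (1010/3807.0)/(21.5/56.25) ≈ 0.694.
ε > 0: paperback books and e-books are substitutes.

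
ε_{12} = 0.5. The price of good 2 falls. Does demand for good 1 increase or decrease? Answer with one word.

decrease

ε > 0 and the price of good 2 falls, so the quantity of good 1 moves in the same direction: it decreases.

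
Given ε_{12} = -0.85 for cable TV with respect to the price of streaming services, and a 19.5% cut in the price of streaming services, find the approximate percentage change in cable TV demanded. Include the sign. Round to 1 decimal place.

16.6%

%ΔQ ≈ ε × %ΔP of streaming services = -0.85 × (-19.5%) = 16.6%.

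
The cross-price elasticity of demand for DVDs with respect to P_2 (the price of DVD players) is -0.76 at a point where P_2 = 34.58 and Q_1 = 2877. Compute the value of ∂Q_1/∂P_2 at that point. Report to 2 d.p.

-63.23

ε = (∂Q_1/∂P_2)·(P_2/Q_1) ⇒ ∂Q_1/∂P_2 = ε·Q_1/P_2 = -0.76 × 2877/34.58 ≈ -63.23.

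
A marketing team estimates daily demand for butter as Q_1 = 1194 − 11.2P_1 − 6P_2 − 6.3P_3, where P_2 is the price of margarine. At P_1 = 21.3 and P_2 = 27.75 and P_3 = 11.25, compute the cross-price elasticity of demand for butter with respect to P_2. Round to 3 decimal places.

At P_1 = 21.3 and P_2 = 27.75 and P_3 = 11.25: Q_1 = 718.065.
∂Q_1/∂P_2 = -6.
ε = (∂Q_1/∂P_2)(P_2/Q_1) = -6 × (27.75/718.065) ≈ -0.232.
Since ε < 0, butter and margarine are complements.

-0.232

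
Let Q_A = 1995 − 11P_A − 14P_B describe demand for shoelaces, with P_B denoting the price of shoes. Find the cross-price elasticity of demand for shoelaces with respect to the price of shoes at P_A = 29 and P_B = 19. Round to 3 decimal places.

At P_A = 29 and P_B = 19: Q_A = 1410.
∂Q_A/∂P_B = -14.
ε = (∂Q_A/∂P_B)(P_B/Q_A) = -14 × (19/1410) ≈ -0.189.
Since ε < 0, shoelaces and shoes are complements.

-0.189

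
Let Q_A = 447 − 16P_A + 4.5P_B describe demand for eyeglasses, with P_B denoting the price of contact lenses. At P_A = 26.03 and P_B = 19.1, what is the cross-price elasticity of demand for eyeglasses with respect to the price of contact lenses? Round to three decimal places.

At P_A = 26.03 and P_B = 19.1: Q_A = 116.47.
∂Q_A/∂P_B = 4.5.
ε = (∂Q_A/∂P_B)(P_B/Q_A) = 4.5 × (19.1/116.47) ≈ 0.738.
Since ε > 0, eyeglasses and contact lenses are substitutes.

0.738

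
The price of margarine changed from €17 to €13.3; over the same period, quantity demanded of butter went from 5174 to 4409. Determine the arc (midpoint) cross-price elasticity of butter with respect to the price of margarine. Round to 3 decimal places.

ΔQ_A = 4409 − 5174 = -765; ΔP_B = 13.3 − 17 = -3.7.
Midpoints: Q̄_A = 4791.5, P̄_B = 15.15.
ε = (ΔQ_A/Q̄_A)/(ΔP_B/P̄_B) = (-765/4791.5)/(-3.7/15.15) ≈ 0.654.
ε > 0: butter and margarine are substitutes.

0.654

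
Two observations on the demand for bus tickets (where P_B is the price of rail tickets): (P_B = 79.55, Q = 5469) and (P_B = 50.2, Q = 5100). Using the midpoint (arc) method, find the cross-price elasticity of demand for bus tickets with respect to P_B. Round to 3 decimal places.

ΔQ_A = 5100 − 5469 = -369; ΔP_B = 50.2 − 79.55 = -29.35.
Midpoints: Q̄_A = 5284.5, P̄_B = 64.88.
ε = (ΔQ_A/Q̄_A)/(ΔP_B/P̄_B) = (-369/5284.5)/(-29.35/64.88) ≈ 0.154.

0.154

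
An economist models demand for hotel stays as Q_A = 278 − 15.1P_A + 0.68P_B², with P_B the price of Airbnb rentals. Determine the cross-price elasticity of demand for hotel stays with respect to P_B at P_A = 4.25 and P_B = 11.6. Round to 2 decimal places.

At P_A = 4.25 and P_B = 11.6: Q_A = 305.326.
∂Q_A/∂P_B = 1.36P_B = 1.36(11.6) = 15.7760.
ε = (∂Q_A/∂P_B)(P_B/Q_A) = 15.7760 × (11.6/305.326) ≈ 0.60.
ε > 0: substitutes.

0.60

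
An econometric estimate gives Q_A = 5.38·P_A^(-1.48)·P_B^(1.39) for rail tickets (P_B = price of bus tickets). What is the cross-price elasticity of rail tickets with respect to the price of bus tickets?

In a log-linear (constant-elasticity) demand function, the coefficient on the exponent of P_B is the cross-price elasticity.
ε = 1.39. Positive, so rail tickets and bus tickets are substitutes.

1.39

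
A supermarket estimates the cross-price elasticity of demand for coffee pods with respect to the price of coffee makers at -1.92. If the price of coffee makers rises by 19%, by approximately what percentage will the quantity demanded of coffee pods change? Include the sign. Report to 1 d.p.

-36.5%

%ΔQ ≈ ε × %ΔP of coffee makers = -1.92 × (19%) = -36.5%.
Demand for coffee pods falls by about 36.5%.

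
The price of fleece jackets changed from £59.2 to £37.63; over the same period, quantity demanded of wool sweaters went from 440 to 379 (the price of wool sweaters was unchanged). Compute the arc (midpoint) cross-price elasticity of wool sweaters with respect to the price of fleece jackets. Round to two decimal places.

ΔQ_A = 379 − 440 = -61; ΔP_B = 37.63 − 59.2 = -21.57.
Midpoints: Q̄_A = 409.5, P̄_B = 48.42.
ε = (ΔQ_A/Q̄_A)/(ΔP_B/P̄_B) = (-61/409.5)/(-21.57/48.42) ≈ 0.33.
ε > 0: wool sweaters and fleece jackets are substitutes.

0.33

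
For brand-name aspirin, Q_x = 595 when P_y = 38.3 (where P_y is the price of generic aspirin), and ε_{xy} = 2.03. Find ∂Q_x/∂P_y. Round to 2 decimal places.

31.54

ε = (∂Q_x/∂P_y)·(P_y/Q_x) ⇒ ∂Q_x/∂P_y = ε·Q_x/P_y = 2.03 × 595/38.3 ≈ 31.54.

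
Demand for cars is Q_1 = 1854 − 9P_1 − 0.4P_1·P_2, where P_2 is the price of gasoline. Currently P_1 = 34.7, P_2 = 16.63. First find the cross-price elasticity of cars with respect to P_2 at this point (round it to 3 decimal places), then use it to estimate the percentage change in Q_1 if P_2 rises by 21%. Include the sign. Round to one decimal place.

At P_1 = 34.7, P_2 = 16.63: Q_1 = 1310.876.
∂Q_1/∂P_2 = -0.4P_1 = -13.8800.
ε = (∂Q_1/∂P_2)(P_2/Q_1) = -13.8800 × 16.63/1310.876 ≈ -0.176.
%ΔQ_1 ≈ ε × %ΔP_2 = -0.176 × (21%) = -3.7%.

-3.7%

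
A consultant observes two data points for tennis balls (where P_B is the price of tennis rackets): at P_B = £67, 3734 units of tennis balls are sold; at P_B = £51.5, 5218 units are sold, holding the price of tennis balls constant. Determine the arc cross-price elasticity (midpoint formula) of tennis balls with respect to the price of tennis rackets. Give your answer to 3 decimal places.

-1.267

ΔQ_A = 5218 − 3734 = 1484; ΔP_B = 51.5 − 67 = -15.5.
Midpoints: Q̄_A = 4476.0, P̄_B = 59.25.
ε = (ΔQ_A/Q̄_A)/(ΔP_B/P̄_B) = (1484/4476.0)/(-15.5/59.25) ≈ -1.267.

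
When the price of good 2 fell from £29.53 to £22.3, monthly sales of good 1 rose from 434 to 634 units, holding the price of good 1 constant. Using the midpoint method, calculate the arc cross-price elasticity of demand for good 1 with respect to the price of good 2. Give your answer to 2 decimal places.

ΔQ_1 = 634 − 434 = 200; ΔP_2 = 22.3 − 29.53 = -7.23.
Midpoints: Q̄_1 = 534.0, P̄_2 = 25.91.
ε = (ΔQ_1/Q̄_1)/(ΔP_2/P̄_2) = (200/534.0)/(-7.23/25.91) ≈ -1.34.
ε < 0: good 1 and good 2 are complements.

-1.34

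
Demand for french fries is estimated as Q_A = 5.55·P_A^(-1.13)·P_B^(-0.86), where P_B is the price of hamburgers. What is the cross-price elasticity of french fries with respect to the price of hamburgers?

-0.86

In a log-linear (constant-elasticity) demand function, the coefficient on the exponent of P_B is the cross-price elasticity.
ε = -0.86. Negative, so french fries and hamburgers are complements.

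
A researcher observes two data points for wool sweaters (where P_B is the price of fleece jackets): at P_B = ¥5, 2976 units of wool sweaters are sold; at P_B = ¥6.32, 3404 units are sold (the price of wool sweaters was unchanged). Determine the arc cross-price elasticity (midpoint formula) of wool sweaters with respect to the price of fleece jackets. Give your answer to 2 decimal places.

ΔQ_A = 3404 − 2976 = 428; ΔP_B = 6.32 − 5 = 1.32.
Midpoints: Q̄_A = 3190.0, P̄_B = 5.66.
ε = (ΔQ_A/Q̄_A)/(ΔP_B/P̄_B) = (428/3190.0)/(1.32/5.66) ≈ 0.58.
ε > 0: wool sweaters and fleece jackets are substitutes.

0.58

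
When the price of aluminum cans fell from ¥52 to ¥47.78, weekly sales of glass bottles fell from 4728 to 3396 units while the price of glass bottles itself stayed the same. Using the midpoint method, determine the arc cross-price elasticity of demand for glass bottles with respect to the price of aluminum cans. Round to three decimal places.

ΔQ_A = 3396 − 4728 = -1332; ΔP_B = 47.78 − 52 = -4.22.
Midpoints: Q̄_A = 4062.0, P̄_B = 49.89.
ε = (ΔQ_A/Q̄_A)/(ΔP_B/P̄_B) = (-1332/4062.0)/(-4.22/49.89) ≈ 3.877.

3.877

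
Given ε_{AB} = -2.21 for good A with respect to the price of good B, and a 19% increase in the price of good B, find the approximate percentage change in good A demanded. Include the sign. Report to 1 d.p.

%ΔQ ≈ ε × %ΔP of good B = -2.21 × (19%) = -42.0%.
Demand for good A falls by about 42.0%.

-42.0%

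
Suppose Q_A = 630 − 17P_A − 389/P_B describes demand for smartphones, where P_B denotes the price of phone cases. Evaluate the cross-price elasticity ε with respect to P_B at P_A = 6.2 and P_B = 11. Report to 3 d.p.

At P_A = 6.2 and P_B = 11: Q_A = 489.236.
∂Q_A/∂P_B = 389/P_B² = 3.2149.
ε = (∂Q_A/∂P_B)(P_B/Q_A) = 3.2149 × (11/489.236) ≈ 0.072.

0.072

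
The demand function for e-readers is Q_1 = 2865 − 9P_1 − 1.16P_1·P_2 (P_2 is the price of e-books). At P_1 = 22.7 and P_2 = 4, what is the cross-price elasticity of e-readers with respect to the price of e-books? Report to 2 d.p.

At P_1 = 22.7 and P_2 = 4: Q_1 = 2555.372.
∂Q_1/∂P_2 = -1.16P_1 = -1.16(22.7) = -26.3320.
ε = (∂Q_1/∂P_2)(P_2/Q_1) = -26.3320 × (4/2555.372) ≈ -0.04.

-0.04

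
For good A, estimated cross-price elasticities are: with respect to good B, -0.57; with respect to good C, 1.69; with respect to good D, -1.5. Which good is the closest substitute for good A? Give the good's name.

Substitutes have ε > 0. Among the positive values, 1.69 (good C) is largest.

good C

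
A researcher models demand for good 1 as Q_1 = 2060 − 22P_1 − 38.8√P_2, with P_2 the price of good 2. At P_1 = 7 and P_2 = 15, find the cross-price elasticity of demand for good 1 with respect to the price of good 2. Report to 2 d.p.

-0.04

At P_1 = 7 and P_2 = 15: Q_1 = 1755.728.
∂Q_1/∂P_2 = -38.8/(2√P_2) = -38.8/(2√15) = -5.0091.
ε = (∂Q_1/∂P_2)(P_2/Q_1) = -5.0091 × (15/1755.728) ≈ -0.04.
ε < 0: complements.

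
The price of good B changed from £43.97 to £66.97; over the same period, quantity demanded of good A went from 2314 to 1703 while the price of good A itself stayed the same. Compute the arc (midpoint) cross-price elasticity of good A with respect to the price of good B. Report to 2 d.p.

-0.73

ΔQ_A = 1703 − 2314 = -611; ΔP_B = 66.97 − 43.97 = 23.
Midpoints: Q̄_A = 2008.5, P̄_B = 55.47.
ε = (ΔQ_A/Q̄_A)/(ΔP_B/P̄_B) = (-611/2008.5)/(23/55.47) ≈ -0.73.
ε < 0: good A and good B are complements.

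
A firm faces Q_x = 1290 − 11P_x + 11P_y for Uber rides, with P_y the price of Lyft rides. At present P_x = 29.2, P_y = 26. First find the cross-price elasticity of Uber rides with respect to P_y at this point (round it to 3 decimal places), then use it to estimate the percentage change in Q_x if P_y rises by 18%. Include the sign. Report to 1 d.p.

4.1%

At P_x = 29.2, P_y = 26: Q_x = 1254.8.
∂Q_x/∂P_y = 11.
ε = (∂Q_x/∂P_y)(P_y/Q_x) = 11.0000 × 26/1254.8 ≈ 0.228.
%ΔQ_x ≈ ε × %ΔP_y = 0.228 × (18%) = 4.1%.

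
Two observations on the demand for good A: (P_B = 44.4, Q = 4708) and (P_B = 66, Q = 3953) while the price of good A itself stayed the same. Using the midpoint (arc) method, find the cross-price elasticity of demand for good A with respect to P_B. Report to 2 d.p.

ΔQ_A = 3953 − 4708 = -755; ΔP_B = 66 − 44.4 = 21.6.
Midpoints: Q̄_A = 4330.5, P̄_B = 55.20.
ε = (ΔQ_A/Q̄_A)/(ΔP_B/P̄_B) = (-755/4330.5)/(21.6/55.20) ≈ -0.45.
ε < 0: good A and good B are complements.

-0.45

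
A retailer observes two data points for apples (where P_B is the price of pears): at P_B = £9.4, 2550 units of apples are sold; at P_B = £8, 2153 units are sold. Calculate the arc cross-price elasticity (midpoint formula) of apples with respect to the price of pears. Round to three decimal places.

ΔQ_A = 2153 − 2550 = -397; ΔP_B = 8 − 9.4 = -1.4.
Midpoints: Q̄_A = 2351.5, P̄_B = 8.70.
ε = (ΔQ_A/Q̄_A)/(ΔP_B/P̄_B) = (-397/2351.5)/(-1.4/8.70) ≈ 1.049.

1.049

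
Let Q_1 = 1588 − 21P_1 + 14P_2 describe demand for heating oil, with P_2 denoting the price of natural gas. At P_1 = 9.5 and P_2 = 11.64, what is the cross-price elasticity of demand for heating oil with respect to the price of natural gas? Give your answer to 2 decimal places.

At P_1 = 9.5 and P_2 = 11.64: Q_1 = 1551.46.
∂Q_1/∂P_2 = 14.
ε = (∂Q_1/∂P_2)(P_2/Q_1) = 14 × (11.64/1551.46) ≈ 0.11.

0.11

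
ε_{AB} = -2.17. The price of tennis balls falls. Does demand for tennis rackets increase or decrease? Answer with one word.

increase

ε < 0 and the price of tennis balls falls, so the quantity of tennis rackets moves in the opposite direction: it increases.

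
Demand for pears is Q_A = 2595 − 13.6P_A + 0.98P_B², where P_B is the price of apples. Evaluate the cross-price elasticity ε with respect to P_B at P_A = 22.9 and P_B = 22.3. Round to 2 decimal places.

0.35

At P_A = 22.9 and P_B = 22.3: Q_A = 2770.904.
∂Q_A/∂P_B = 1.96P_B = 1.96(22.3) = 43.7080.
ε = (∂Q_A/∂P_B)(P_B/Q_A) = 43.7080 × (22.3/2770.904) ≈ 0.35.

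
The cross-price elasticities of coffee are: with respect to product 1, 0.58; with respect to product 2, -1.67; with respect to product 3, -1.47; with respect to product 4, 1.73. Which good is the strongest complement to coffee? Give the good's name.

Complements have ε < 0. The most negative value is -1.67 (product 2).

product 2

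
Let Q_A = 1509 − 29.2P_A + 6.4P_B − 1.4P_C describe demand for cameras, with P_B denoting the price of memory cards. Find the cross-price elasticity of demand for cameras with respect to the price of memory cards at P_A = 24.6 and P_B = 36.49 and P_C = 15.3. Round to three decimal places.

At P_A = 24.6 and P_B = 36.49 and P_C = 15.3: Q_A = 1002.796.
∂Q_A/∂P_B = 6.4.
ε = (∂Q_A/∂P_B)(P_B/Q_A) = 6.4 × (36.49/1002.796) ≈ 0.233.

0.233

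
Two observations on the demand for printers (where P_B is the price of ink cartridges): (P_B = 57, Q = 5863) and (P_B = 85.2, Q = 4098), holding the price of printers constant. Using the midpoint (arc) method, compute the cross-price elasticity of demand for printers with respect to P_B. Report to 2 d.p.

ΔQ_A = 4098 − 5863 = -1765; ΔP_B = 85.2 − 57 = 28.2.
Midpoints: Q̄_A = 4980.5, P̄_B = 71.10.
ε = (ΔQ_A/Q̄_A)/(ΔP_B/P̄_B) = (-1765/4980.5)/(28.2/71.10) ≈ -0.89.
ε < 0: printers and ink cartridges are complements.

-0.89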